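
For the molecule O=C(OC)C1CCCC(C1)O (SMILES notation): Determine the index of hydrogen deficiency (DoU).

Degree of unsaturation = (number of rings) + (number of π bonds).
Ring closures in the SMILES: 1.
π bonds: 1 double bond (each 1 DoU) → 1 DoU from unsaturation.
Total DoU = 1 + 1 = 2.

2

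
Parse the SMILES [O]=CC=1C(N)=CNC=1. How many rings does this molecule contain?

1

In SMILES, each pair of matching ring-closure digits denotes one ring-closing bond; the number of such bonds equals the number of independent rings.
Ring-closure bonds here: 1.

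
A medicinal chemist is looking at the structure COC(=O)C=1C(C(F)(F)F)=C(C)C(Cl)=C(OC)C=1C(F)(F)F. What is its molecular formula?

C12H9ClF6O3

Walk through each heavy atom and fill implicit hydrogens from standard valence (C 4, N 3, O 2, S 2, halogen 1):
  atom 1: C, bond orders sum to 1 (valence 4) → 3 H
  atom 2: O, bond orders sum to 2 (valence 2) → 0 H
  atom 3: C, bond orders sum to 4 (valence 4) → 0 H
  atom 4: O, bond orders sum to 2 (valence 2) → 0 H
  atom 5: C, bond orders sum to 4 (valence 4) → 0 H
  atom 6: C, bond orders sum to 4 (valence 4) → 0 H
  atom 7: C, bond orders sum to 4 (valence 4) → 0 H
  atom 8: F (halogen, monovalent) → 0 H
  atom 9: F (halogen, monovalent) → 0 H
  atom 10: F (halogen, monovalent) → 0 H
  atom 11: C, bond orders sum to 4 (valence 4) → 0 H
  atom 12: C, bond orders sum to 1 (valence 4) → 3 H
  atom 13: C, bond orders sum to 4 (valence 4) → 0 H
  atom 14: Cl (halogen, monovalent) → 0 H
  atom 15: C, bond orders sum to 4 (valence 4) → 0 H
  atom 16: O, bond orders sum to 2 (valence 2) → 0 H
  atom 17: C, bond orders sum to 1 (valence 4) → 3 H
  atom 18: C, bond orders sum to 4 (valence 4) → 0 H
  atom 19: C, bond orders sum to 4 (valence 4) → 0 H
  atom 20: F (halogen, monovalent) → 0 H
  atom 21: F (halogen, monovalent) → 0 H
  atom 22: F (halogen, monovalent) → 0 H
Totals → C:12, H:9, Cl:1, F:6, O:3.
In Hill order: C12H9ClF6O3.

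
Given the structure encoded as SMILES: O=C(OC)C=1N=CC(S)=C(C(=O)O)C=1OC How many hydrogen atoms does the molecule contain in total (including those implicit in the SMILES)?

Walk through each heavy atom and fill implicit hydrogens from standard valence (C 4, N 3, O 2, S 2, halogen 1):
  atom 1: O, bond orders sum to 2 (valence 2) → 0 H
  atom 2: C, bond orders sum to 4 (valence 4) → 0 H
  atom 3: O, bond orders sum to 2 (valence 2) → 0 H
  atom 4: C, bond orders sum to 1 (valence 4) → 3 H
  atom 5: C, bond orders sum to 4 (valence 4) → 0 H
  atom 6: N, bond orders sum to 3 (valence 3) → 0 H
  atom 7: C, bond orders sum to 3 (valence 4) → 1 H
  atom 8: C, bond orders sum to 4 (valence 4) → 0 H
  atom 9: S, bond orders sum to 1 (valence 2) → 1 H
  atom 10: C, bond orders sum to 4 (valence 4) → 0 H
  atom 11: C, bond orders sum to 4 (valence 4) → 0 H
  atom 12: O, bond orders sum to 2 (valence 2) → 0 H
  atom 13: O, bond orders sum to 1 (valence 2) → 1 H
  atom 14: C, bond orders sum to 4 (valence 4) → 0 H
  atom 15: O, bond orders sum to 2 (valence 2) → 0 H
  atom 16: C, bond orders sum to 1 (valence 4) → 3 H
Total hydrogens: 9.

9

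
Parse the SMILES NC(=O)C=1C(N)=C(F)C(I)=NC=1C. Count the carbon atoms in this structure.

Count every carbon token in the SMILES (each C, including those in ring-closure positions and inside branches).
Carbon count: 7.

7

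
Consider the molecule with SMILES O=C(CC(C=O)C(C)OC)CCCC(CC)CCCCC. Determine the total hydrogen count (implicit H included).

34

Walk through each heavy atom and fill implicit hydrogens from standard valence (C 4, N 3, O 2, S 2, halogen 1):
  atom 1: O, bond orders sum to 2 (valence 2) → 0 H
  atom 2: C, bond orders sum to 4 (valence 4) → 0 H
  atom 3: C, bond orders sum to 2 (valence 4) → 2 H
  atom 4: C, bond orders sum to 3 (valence 4) → 1 H
  atom 5: C, bond orders sum to 3 (valence 4) → 1 H
  atom 6: O, bond orders sum to 2 (valence 2) → 0 H
  atom 7: C, bond orders sum to 3 (valence 4) → 1 H
  atom 8: C, bond orders sum to 1 (valence 4) → 3 H
  atom 9: O, bond orders sum to 2 (valence 2) → 0 H
  atom 10: C, bond orders sum to 1 (valence 4) → 3 H
  atom 11: C, bond orders sum to 2 (valence 4) → 2 H
  atom 12: C, bond orders sum to 2 (valence 4) → 2 H
  atom 13: C, bond orders sum to 2 (valence 4) → 2 H
  atom 14: C, bond orders sum to 3 (valence 4) → 1 H
  atom 15: C, bond orders sum to 2 (valence 4) → 2 H
  atom 16: C, bond orders sum to 1 (valence 4) → 3 H
  atom 17: C, bond orders sum to 2 (valence 4) → 2 H
  atom 18: C, bond orders sum to 2 (valence 4) → 2 H
  atom 19: C, bond orders sum to 2 (valence 4) → 2 H
  atom 20: C, bond orders sum to 2 (valence 4) → 2 H
  atom 21: C, bond orders sum to 1 (valence 4) → 3 H
Total hydrogens: 34.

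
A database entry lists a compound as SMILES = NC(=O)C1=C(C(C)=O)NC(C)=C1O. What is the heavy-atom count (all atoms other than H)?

13

Every atom symbol written in the SMILES (organic subset) is one heavy atom; implicit H are not written.
Heavy atoms by element → C:8, N:2, O:3.
Total: 13.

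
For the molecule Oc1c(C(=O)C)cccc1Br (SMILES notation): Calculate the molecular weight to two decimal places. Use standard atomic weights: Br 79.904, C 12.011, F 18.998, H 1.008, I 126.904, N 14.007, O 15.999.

First, the molecular formula is C8H7BrO2 (counting implicit H from valence).
  Br: 1 × 79.904 = 79.904
  C: 8 × 12.011 = 96.088
  H: 7 × 1.008 = 7.056
  O: 2 × 15.999 = 31.998
Sum: 1×79.904 + 8×12.011 + 7×1.008 + 2×15.999 = 215.046 → 215.05 g/mol.

215.05 g/mol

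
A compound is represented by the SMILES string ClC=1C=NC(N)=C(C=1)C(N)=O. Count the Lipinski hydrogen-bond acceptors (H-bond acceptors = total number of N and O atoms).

N atoms: 3; O atoms: 1.
Lipinski HBA = 3 + 1 = 4.

4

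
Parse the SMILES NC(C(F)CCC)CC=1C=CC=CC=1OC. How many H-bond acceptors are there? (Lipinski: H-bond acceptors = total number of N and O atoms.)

N atoms: 1; O atoms: 1.
Lipinski HBA = 1 + 1 = 2.

2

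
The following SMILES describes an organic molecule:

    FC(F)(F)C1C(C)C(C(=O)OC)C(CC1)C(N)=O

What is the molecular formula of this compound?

C11H16F3NO3

Walk through each heavy atom and fill implicit hydrogens from standard valence (C 4, N 3, O 2, S 2, halogen 1):
  atom 1: F (halogen, monovalent) → 0 H
  atom 2: C, bond orders sum to 4 (valence 4) → 0 H
  atom 3: F (halogen, monovalent) → 0 H
  atom 4: F (halogen, monovalent) → 0 H
  atom 5: C, bond orders sum to 3 (valence 4) → 1 H
  atom 6: C, bond orders sum to 3 (valence 4) → 1 H
  atom 7: C, bond orders sum to 1 (valence 4) → 3 H
  atom 8: C, bond orders sum to 3 (valence 4) → 1 H
  atom 9: C, bond orders sum to 4 (valence 4) → 0 H
  atom 10: O, bond orders sum to 2 (valence 2) → 0 H
  atom 11: O, bond orders sum to 2 (valence 2) → 0 H
  atom 12: C, bond orders sum to 1 (valence 4) → 3 H
  atom 13: C, bond orders sum to 3 (valence 4) → 1 H
  atom 14: C, bond orders sum to 2 (valence 4) → 2 H
  atom 15: C, bond orders sum to 2 (valence 4) → 2 H
  atom 16: C, bond orders sum to 4 (valence 4) → 0 H
  atom 17: N, bond orders sum to 1 (valence 3) → 2 H
  atom 18: O, bond orders sum to 2 (valence 2) → 0 H
Totals → C:11, H:16, F:3, N:1, O:3.
In Hill order: C11H16F3NO3.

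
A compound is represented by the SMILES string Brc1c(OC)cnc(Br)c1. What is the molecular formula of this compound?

C6H5Br2NO

Walk through each heavy atom and fill implicit hydrogens from standard valence (C 4, N 3, O 2, S 2, halogen 1); for lowercase aromatic atoms, an aromatic c carries 1 H when it has two neighbours and 0 H with three, and aromatic n carries 0 H:
  atom 1: Br (halogen, monovalent) → 0 H
  atom 2: aromatic c, 3 neighbours → 0 H
  atom 3: aromatic c, 3 neighbours → 0 H
  atom 4: O, bond orders sum to 2 (valence 2) → 0 H
  atom 5: C, bond orders sum to 1 (valence 4) → 3 H
  atom 6: aromatic c, 2 neighbours → 1 H
  atom 7: aromatic n, 2 neighbours → 0 H
  atom 8: aromatic c, 3 neighbours → 0 H
  atom 9: Br (halogen, monovalent) → 0 H
  atom 10: aromatic c, 2 neighbours → 1 H
Totals → C:6, H:5, Br:2, N:1, O:1.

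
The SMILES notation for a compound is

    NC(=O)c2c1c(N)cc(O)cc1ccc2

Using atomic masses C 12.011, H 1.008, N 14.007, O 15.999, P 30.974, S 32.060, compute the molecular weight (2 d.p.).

First, the molecular formula is C11H10N2O2 (counting implicit H from valence).
  C: 11 × 12.011 = 132.121
  H: 10 × 1.008 = 10.080
  N: 2 × 14.007 = 28.014
  O: 2 × 15.999 = 31.998
Sum: 11×12.011 + 10×1.008 + 2×14.007 + 2×15.999 = 202.213 → 202.21 g/mol.

202.21 g/mol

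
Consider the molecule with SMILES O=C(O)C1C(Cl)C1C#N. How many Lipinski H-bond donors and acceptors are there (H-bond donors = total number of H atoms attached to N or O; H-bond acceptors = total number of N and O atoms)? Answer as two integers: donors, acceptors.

1, 3

Donors: find every N or O and count the H atoms it carries.
  atom 1 (O): bond orders sum to 2 → 0 H
  atom 3 (O): bond orders sum to 1 → 1 H
  atom 9 (N): bond orders sum to 3 → 0 H
Lipinski HBD = 1.
Acceptors: N atoms = 1, O atoms = 2 → HBA = 3.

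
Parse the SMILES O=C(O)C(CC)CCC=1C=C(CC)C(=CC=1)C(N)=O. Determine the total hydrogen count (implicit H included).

21

Walk through each heavy atom and fill implicit hydrogens from standard valence (C 4, N 3, O 2, S 2, halogen 1):
  atom 1: O, bond orders sum to 2 (valence 2) → 0 H
  atom 2: C, bond orders sum to 4 (valence 4) → 0 H
  atom 3: O, bond orders sum to 1 (valence 2) → 1 H
  atom 4: C, bond orders sum to 3 (valence 4) → 1 H
  atom 5: C, bond orders sum to 2 (valence 4) → 2 H
  atom 6: C, bond orders sum to 1 (valence 4) → 3 H
  atom 7: C, bond orders sum to 2 (valence 4) → 2 H
  atom 8: C, bond orders sum to 2 (valence 4) → 2 H
  atom 9: C, bond orders sum to 4 (valence 4) → 0 H
  atom 10: C, bond orders sum to 3 (valence 4) → 1 H
  atom 11: C, bond orders sum to 4 (valence 4) → 0 H
  atom 12: C, bond orders sum to 2 (valence 4) → 2 H
  atom 13: C, bond orders sum to 1 (valence 4) → 3 H
  atom 14: C, bond orders sum to 4 (valence 4) → 0 H
  atom 15: C, bond orders sum to 3 (valence 4) → 1 H
  atom 16: C, bond orders sum to 3 (valence 4) → 1 H
  atom 17: C, bond orders sum to 4 (valence 4) → 0 H
  atom 18: N, bond orders sum to 1 (valence 3) → 2 H
  atom 19: O, bond orders sum to 2 (valence 2) → 0 H
Total hydrogens: 21.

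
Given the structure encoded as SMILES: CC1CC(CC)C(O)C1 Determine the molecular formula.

C8H16O

Walk through each heavy atom and fill implicit hydrogens from standard valence (C 4, N 3, O 2, S 2, halogen 1):
  atom 1: C, bond orders sum to 1 (valence 4) → 3 H
  atom 2: C, bond orders sum to 3 (valence 4) → 1 H
  atom 3: C, bond orders sum to 2 (valence 4) → 2 H
  atom 4: C, bond orders sum to 3 (valence 4) → 1 H
  atom 5: C, bond orders sum to 2 (valence 4) → 2 H
  atom 6: C, bond orders sum to 1 (valence 4) → 3 H
  atom 7: C, bond orders sum to 3 (valence 4) → 1 H
  atom 8: O, bond orders sum to 1 (valence 2) → 1 H
  atom 9: C, bond orders sum to 2 (valence 4) → 2 H
Totals → C:8, H:16, O:1.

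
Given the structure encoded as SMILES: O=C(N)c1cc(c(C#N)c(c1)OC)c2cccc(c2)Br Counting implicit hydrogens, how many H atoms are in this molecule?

Walk through each heavy atom and fill implicit hydrogens from standard valence (C 4, N 3, O 2, S 2, halogen 1); for lowercase aromatic atoms, an aromatic c carries 1 H when it has two neighbours and 0 H with three, and aromatic n carries 0 H:
  atom 1: O, bond orders sum to 2 (valence 2) → 0 H
  atom 2: C, bond orders sum to 4 (valence 4) → 0 H
  atom 3: N, bond orders sum to 1 (valence 3) → 2 H
  atom 4: aromatic c, 3 neighbours → 0 H
  atom 5: aromatic c, 2 neighbours → 1 H
  atom 6: aromatic c, 3 neighbours → 0 H
  atom 7: aromatic c, 3 neighbours → 0 H
  atom 8: C, bond orders sum to 4 (valence 4) → 0 H
  atom 9: N, bond orders sum to 3 (valence 3) → 0 H
  atom 10: aromatic c, 3 neighbours → 0 H
  atom 11: aromatic c, 2 neighbours → 1 H
  atom 12: O, bond orders sum to 2 (valence 2) → 0 H
  atom 13: C, bond orders sum to 1 (valence 4) → 3 H
  atom 14: aromatic c, 3 neighbours → 0 H
  atom 15: aromatic c, 2 neighbours → 1 H
  atom 16: aromatic c, 2 neighbours → 1 H
  atom 17: aromatic c, 2 neighbours → 1 H
  atom 18: aromatic c, 3 neighbours → 0 H
  atom 19: aromatic c, 2 neighbours → 1 H
  atom 20: Br (halogen, monovalent) → 0 H
Total hydrogens: 11.

11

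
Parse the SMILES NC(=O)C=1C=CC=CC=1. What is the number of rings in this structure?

In SMILES, each pair of matching ring-closure digits denotes one ring-closing bond; the number of such bonds equals the number of independent rings.
Ring-closure bonds here: 1.

1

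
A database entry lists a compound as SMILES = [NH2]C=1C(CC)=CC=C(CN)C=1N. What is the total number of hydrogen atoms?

Walk through each heavy atom and fill implicit hydrogens from standard valence (C 4, N 3, O 2, S 2, halogen 1):
  atom 1: N with explicit H count 2
  atom 2: C, bond orders sum to 4 (valence 4) → 0 H
  atom 3: C, bond orders sum to 4 (valence 4) → 0 H
  atom 4: C, bond orders sum to 2 (valence 4) → 2 H
  atom 5: C, bond orders sum to 1 (valence 4) → 3 H
  atom 6: C, bond orders sum to 3 (valence 4) → 1 H
  atom 7: C, bond orders sum to 3 (valence 4) → 1 H
  atom 8: C, bond orders sum to 4 (valence 4) → 0 H
  atom 9: C, bond orders sum to 2 (valence 4) → 2 H
  atom 10: N, bond orders sum to 1 (valence 3) → 2 H
  atom 11: C, bond orders sum to 4 (valence 4) → 0 H
  atom 12: N, bond orders sum to 1 (valence 3) → 2 H
Total hydrogens: 15.

15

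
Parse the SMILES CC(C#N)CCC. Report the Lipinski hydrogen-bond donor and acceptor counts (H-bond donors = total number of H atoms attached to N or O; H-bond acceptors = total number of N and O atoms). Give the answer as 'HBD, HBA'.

0, 1

Donors: find every N or O and count the H atoms it carries.
  atom 4 (N): bond orders sum to 3 → 0 H
Lipinski HBD = 0.
Acceptors: N atoms = 1, O atoms = 0 → HBA = 1.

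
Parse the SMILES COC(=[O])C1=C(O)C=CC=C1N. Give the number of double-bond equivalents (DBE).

5

Degree of unsaturation = (number of rings) + (number of π bonds).
Ring closures in the SMILES: 1.
π bonds: 4 double bonds (each 1 DoU) → 4 DoU from unsaturation.
Total DoU = 1 + 4 = 5.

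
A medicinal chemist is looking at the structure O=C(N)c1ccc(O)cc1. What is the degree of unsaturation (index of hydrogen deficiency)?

5

Molecular formula: C7H7NO2.
DoU = (2C + 2 + N − H − X) / 2, where X is the halogen count and O/S are ignored.
    = (2·7 + 2 + 1 − 7 − 0) / 2 = 10 / 2 = 5.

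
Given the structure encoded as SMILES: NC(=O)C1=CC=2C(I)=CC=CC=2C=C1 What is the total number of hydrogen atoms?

8

Walk through each heavy atom and fill implicit hydrogens from standard valence (C 4, N 3, O 2, S 2, halogen 1):
  atom 1: N, bond orders sum to 1 (valence 3) → 2 H
  atom 2: C, bond orders sum to 4 (valence 4) → 0 H
  atom 3: O, bond orders sum to 2 (valence 2) → 0 H
  atom 4: C, bond orders sum to 4 (valence 4) → 0 H
  atom 5: C, bond orders sum to 3 (valence 4) → 1 H
  atom 6: C, bond orders sum to 4 (valence 4) → 0 H
  atom 7: C, bond orders sum to 4 (valence 4) → 0 H
  atom 8: I (halogen, monovalent) → 0 H
  atom 9: C, bond orders sum to 3 (valence 4) → 1 H
  atom 10: C, bond orders sum to 3 (valence 4) → 1 H
  atom 11: C, bond orders sum to 3 (valence 4) → 1 H
  atom 12: C, bond orders sum to 4 (valence 4) → 0 H
  atom 13: C, bond orders sum to 3 (valence 4) → 1 H
  atom 14: C, bond orders sum to 3 (valence 4) → 1 H
Total hydrogens: 8.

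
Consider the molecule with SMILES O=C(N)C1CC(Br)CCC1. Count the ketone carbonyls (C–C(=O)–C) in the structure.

Scan the SMILES for the ketone motif — none present.
Groups that are present: 1 amide.

0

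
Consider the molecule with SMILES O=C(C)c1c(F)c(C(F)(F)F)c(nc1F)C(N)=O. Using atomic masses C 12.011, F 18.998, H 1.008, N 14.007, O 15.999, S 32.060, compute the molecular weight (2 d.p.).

First, the molecular formula is C9H5F5N2O2 (counting implicit H from valence).
  C: 9 × 12.011 = 108.099
  F: 5 × 18.998 = 94.990
  H: 5 × 1.008 = 5.040
  N: 2 × 14.007 = 28.014
  O: 2 × 15.999 = 31.998
Sum: 9×12.011 + 5×18.998 + 5×1.008 + 2×14.007 + 2×15.999 = 268.141 → 268.14 g/mol.

268.14 g/mol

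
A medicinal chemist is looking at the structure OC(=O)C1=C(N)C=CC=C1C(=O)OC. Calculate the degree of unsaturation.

Degree of unsaturation = (number of rings) + (number of π bonds).
Ring closures in the SMILES: 1.
π bonds: 5 double bonds (each 1 DoU) → 5 DoU from unsaturation.
Total DoU = 1 + 5 = 6.

6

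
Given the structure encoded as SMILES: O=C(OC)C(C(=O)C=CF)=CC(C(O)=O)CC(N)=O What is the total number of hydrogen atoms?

Walk through each heavy atom and fill implicit hydrogens from standard valence (C 4, N 3, O 2, S 2, halogen 1):
  atom 1: O, bond orders sum to 2 (valence 2) → 0 H
  atom 2: C, bond orders sum to 4 (valence 4) → 0 H
  atom 3: O, bond orders sum to 2 (valence 2) → 0 H
  atom 4: C, bond orders sum to 1 (valence 4) → 3 H
  atom 5: C, bond orders sum to 4 (valence 4) → 0 H
  atom 6: C, bond orders sum to 4 (valence 4) → 0 H
  atom 7: O, bond orders sum to 2 (valence 2) → 0 H
  atom 8: C, bond orders sum to 3 (valence 4) → 1 H
  atom 9: C, bond orders sum to 3 (valence 4) → 1 H
  atom 10: F (halogen, monovalent) → 0 H
  atom 11: C, bond orders sum to 3 (valence 4) → 1 H
  atom 12: C, bond orders sum to 3 (valence 4) → 1 H
  atom 13: C, bond orders sum to 4 (valence 4) → 0 H
  atom 14: O, bond orders sum to 1 (valence 2) → 1 H
  atom 15: O, bond orders sum to 2 (valence 2) → 0 H
  atom 16: C, bond orders sum to 2 (valence 4) → 2 H
  atom 17: C, bond orders sum to 4 (valence 4) → 0 H
  atom 18: N, bond orders sum to 1 (valence 3) → 2 H
  atom 19: O, bond orders sum to 2 (valence 2) → 0 H
Total hydrogens: 12.

12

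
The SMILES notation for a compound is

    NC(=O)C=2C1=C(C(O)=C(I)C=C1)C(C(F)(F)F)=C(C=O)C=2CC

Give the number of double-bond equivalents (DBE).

Molecular formula: C15H11F3INO3.
DoU = (2C + 2 + N − H − X) / 2, where X is the halogen count and O/S are ignored.
    = (2·15 + 2 + 1 − 11 − 4) / 2 = 18 / 2 = 9.

9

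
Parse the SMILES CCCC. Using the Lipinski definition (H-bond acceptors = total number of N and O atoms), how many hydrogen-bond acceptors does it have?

N atoms: 0; O atoms: 0.
Lipinski HBA = 0 + 0 = 0.

0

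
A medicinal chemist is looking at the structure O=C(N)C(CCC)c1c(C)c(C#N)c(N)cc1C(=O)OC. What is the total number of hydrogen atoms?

19

Walk through each heavy atom and fill implicit hydrogens from standard valence (C 4, N 3, O 2, S 2, halogen 1); for lowercase aromatic atoms, an aromatic c carries 1 H when it has two neighbours and 0 H with three, and aromatic n carries 0 H:
  atom 1: O, bond orders sum to 2 (valence 2) → 0 H
  atom 2: C, bond orders sum to 4 (valence 4) → 0 H
  atom 3: N, bond orders sum to 1 (valence 3) → 2 H
  atom 4: C, bond orders sum to 3 (valence 4) → 1 H
  atom 5: C, bond orders sum to 2 (valence 4) → 2 H
  atom 6: C, bond orders sum to 2 (valence 4) → 2 H
  atom 7: C, bond orders sum to 1 (valence 4) → 3 H
  atom 8: aromatic c, 3 neighbours → 0 H
  atom 9: aromatic c, 3 neighbours → 0 H
  atom 10: C, bond orders sum to 1 (valence 4) → 3 H
  atom 11: aromatic c, 3 neighbours → 0 H
  atom 12: C, bond orders sum to 4 (valence 4) → 0 H
  atom 13: N, bond orders sum to 3 (valence 3) → 0 H
  atom 14: aromatic c, 3 neighbours → 0 H
  atom 15: N, bond orders sum to 1 (valence 3) → 2 H
  atom 16: aromatic c, 2 neighbours → 1 H
  atom 17: aromatic c, 3 neighbours → 0 H
  atom 18: C, bond orders sum to 4 (valence 4) → 0 H
  atom 19: O, bond orders sum to 2 (valence 2) → 0 H
  atom 20: O, bond orders sum to 2 (valence 2) → 0 H
  atom 21: C, bond orders sum to 1 (valence 4) → 3 H
Total hydrogens: 19.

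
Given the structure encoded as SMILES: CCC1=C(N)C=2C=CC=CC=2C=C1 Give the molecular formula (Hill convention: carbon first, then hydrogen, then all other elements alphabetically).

Walk through each heavy atom and fill implicit hydrogens from standard valence (C 4, N 3, O 2, S 2, halogen 1):
  atom 1: C, bond orders sum to 1 (valence 4) → 3 H
  atom 2: C, bond orders sum to 2 (valence 4) → 2 H
  atom 3: C, bond orders sum to 4 (valence 4) → 0 H
  atom 4: C, bond orders sum to 4 (valence 4) → 0 H
  atom 5: N, bond orders sum to 1 (valence 3) → 2 H
  atom 6: C, bond orders sum to 4 (valence 4) → 0 H
  atom 7: C, bond orders sum to 3 (valence 4) → 1 H
  atom 8: C, bond orders sum to 3 (valence 4) → 1 H
  atom 9: C, bond orders sum to 3 (valence 4) → 1 H
  atom 10: C, bond orders sum to 3 (valence 4) → 1 H
  atom 11: C, bond orders sum to 4 (valence 4) → 0 H
  atom 12: C, bond orders sum to 3 (valence 4) → 1 H
  atom 13: C, bond orders sum to 3 (valence 4) → 1 H
Totals → C:12, H:13, N:1.

C12H13N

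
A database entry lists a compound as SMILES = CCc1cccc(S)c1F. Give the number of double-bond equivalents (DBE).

4

Molecular formula: C8H9FS.
DoU = (2C + 2 + N − H − X) / 2, where X is the halogen count and O/S are ignored.
    = (2·8 + 2 + 0 − 9 − 1) / 2 = 8 / 2 = 4.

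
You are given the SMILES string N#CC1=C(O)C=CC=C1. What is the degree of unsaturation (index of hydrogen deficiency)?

6

Molecular formula: C7H5NO.
DoU = (2C + 2 + N − H − X) / 2, where X is the halogen count and O/S are ignored.
    = (2·7 + 2 + 1 − 5 − 0) / 2 = 12 / 2 = 6.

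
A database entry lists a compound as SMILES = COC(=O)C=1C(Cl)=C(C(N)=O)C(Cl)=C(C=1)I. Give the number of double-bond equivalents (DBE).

6

Molecular formula: C9H6Cl2INO3.
DoU = (2C + 2 + N − H − X) / 2, where X is the halogen count and O/S are ignored.
    = (2·9 + 2 + 1 − 6 − 3) / 2 = 12 / 2 = 6.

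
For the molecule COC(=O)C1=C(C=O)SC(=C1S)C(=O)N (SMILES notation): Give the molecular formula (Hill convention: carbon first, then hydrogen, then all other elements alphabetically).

Walk through each heavy atom and fill implicit hydrogens from standard valence (C 4, N 3, O 2, S 2, halogen 1):
  atom 1: C, bond orders sum to 1 (valence 4) → 3 H
  atom 2: O, bond orders sum to 2 (valence 2) → 0 H
  atom 3: C, bond orders sum to 4 (valence 4) → 0 H
  atom 4: O, bond orders sum to 2 (valence 2) → 0 H
  atom 5: C, bond orders sum to 4 (valence 4) → 0 H
  atom 6: C, bond orders sum to 4 (valence 4) → 0 H
  atom 7: C, bond orders sum to 3 (valence 4) → 1 H
  atom 8: O, bond orders sum to 2 (valence 2) → 0 H
  atom 9: S, bond orders sum to 2 (valence 2) → 0 H
  atom 10: C, bond orders sum to 4 (valence 4) → 0 H
  atom 11: C, bond orders sum to 4 (valence 4) → 0 H
  atom 12: S, bond orders sum to 1 (valence 2) → 1 H
  atom 13: C, bond orders sum to 4 (valence 4) → 0 H
  atom 14: O, bond orders sum to 2 (valence 2) → 0 H
  atom 15: N, bond orders sum to 1 (valence 3) → 2 H
Totals → C:8, H:7, N:1, O:4, S:2.

C8H7NO4S2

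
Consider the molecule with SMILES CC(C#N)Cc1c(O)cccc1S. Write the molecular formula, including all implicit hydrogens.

C10H11NOS

Walk through each heavy atom and fill implicit hydrogens from standard valence (C 4, N 3, O 2, S 2, halogen 1); for lowercase aromatic atoms, an aromatic c carries 1 H when it has two neighbours and 0 H with three, and aromatic n carries 0 H:
  atom 1: C, bond orders sum to 1 (valence 4) → 3 H
  atom 2: C, bond orders sum to 3 (valence 4) → 1 H
  atom 3: C, bond orders sum to 4 (valence 4) → 0 H
  atom 4: N, bond orders sum to 3 (valence 3) → 0 H
  atom 5: C, bond orders sum to 2 (valence 4) → 2 H
  atom 6: aromatic c, 3 neighbours → 0 H
  atom 7: aromatic c, 3 neighbours → 0 H
  atom 8: O, bond orders sum to 1 (valence 2) → 1 H
  atom 9: aromatic c, 2 neighbours → 1 H
  atom 10: aromatic c, 2 neighbours → 1 H
  atom 11: aromatic c, 2 neighbours → 1 H
  atom 12: aromatic c, 3 neighbours → 0 H
  atom 13: S, bond orders sum to 1 (valence 2) → 1 H
Totals → C:10, H:11, N:1, O:1, S:1.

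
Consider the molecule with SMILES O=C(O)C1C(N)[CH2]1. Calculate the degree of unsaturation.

2

Degree of unsaturation = (number of rings) + (number of π bonds).
Ring closures in the SMILES: 1.
π bonds: 1 double bond (each 1 DoU) → 1 DoU from unsaturation.
Total DoU = 1 + 1 = 2.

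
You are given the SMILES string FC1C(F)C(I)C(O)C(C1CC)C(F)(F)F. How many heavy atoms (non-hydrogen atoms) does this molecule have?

Every atom symbol written in the SMILES (organic subset) is one heavy atom; implicit H are not written.
Heavy atoms by element → C:9, F:5, I:1, O:1.
Total: 16.

16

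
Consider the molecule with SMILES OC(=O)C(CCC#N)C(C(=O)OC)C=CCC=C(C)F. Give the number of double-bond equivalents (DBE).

Molecular formula: C14H18FNO4.
DoU = (2C + 2 + N − H − X) / 2, where X is the halogen count and O/S are ignored.
    = (2·14 + 2 + 1 − 18 − 1) / 2 = 12 / 2 = 6.

6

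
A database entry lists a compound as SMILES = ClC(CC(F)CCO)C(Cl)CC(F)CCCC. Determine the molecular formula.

C12H22Cl2F2O

Walk through each heavy atom and fill implicit hydrogens from standard valence (C 4, N 3, O 2, S 2, halogen 1):
  atom 1: Cl (halogen, monovalent) → 0 H
  atom 2: C, bond orders sum to 3 (valence 4) → 1 H
  atom 3: C, bond orders sum to 2 (valence 4) → 2 H
  atom 4: C, bond orders sum to 3 (valence 4) → 1 H
  atom 5: F (halogen, monovalent) → 0 H
  atom 6: C, bond orders sum to 2 (valence 4) → 2 H
  atom 7: C, bond orders sum to 2 (valence 4) → 2 H
  atom 8: O, bond orders sum to 1 (valence 2) → 1 H
  atom 9: C, bond orders sum to 3 (valence 4) → 1 H
  atom 10: Cl (halogen, monovalent) → 0 H
  atom 11: C, bond orders sum to 2 (valence 4) → 2 H
  atom 12: C, bond orders sum to 3 (valence 4) → 1 H
  atom 13: F (halogen, monovalent) → 0 H
  atom 14: C, bond orders sum to 2 (valence 4) → 2 H
  atom 15: C, bond orders sum to 2 (valence 4) → 2 H
  atom 16: C, bond orders sum to 2 (valence 4) → 2 H
  atom 17: C, bond orders sum to 1 (valence 4) → 3 H
Totals → C:12, H:22, Cl:2, F:2, O:1.
In Hill order: C12H22Cl2F2O.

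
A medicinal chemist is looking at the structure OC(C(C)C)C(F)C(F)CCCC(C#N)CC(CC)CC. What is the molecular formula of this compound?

Walk through each heavy atom and fill implicit hydrogens from standard valence (C 4, N 3, O 2, S 2, halogen 1):
  atom 1: O, bond orders sum to 1 (valence 2) → 1 H
  atom 2: C, bond orders sum to 3 (valence 4) → 1 H
  atom 3: C, bond orders sum to 3 (valence 4) → 1 H
  atom 4: C, bond orders sum to 1 (valence 4) → 3 H
  atom 5: C, bond orders sum to 1 (valence 4) → 3 H
  atom 6: C, bond orders sum to 3 (valence 4) → 1 H
  atom 7: F (halogen, monovalent) → 0 H
  atom 8: C, bond orders sum to 3 (valence 4) → 1 H
  atom 9: F (halogen, monovalent) → 0 H
  atom 10: C, bond orders sum to 2 (valence 4) → 2 H
  atom 11: C, bond orders sum to 2 (valence 4) → 2 H
  atom 12: C, bond orders sum to 2 (valence 4) → 2 H
  atom 13: C, bond orders sum to 3 (valence 4) → 1 H
  atom 14: C, bond orders sum to 4 (valence 4) → 0 H
  atom 15: N, bond orders sum to 3 (valence 3) → 0 H
  atom 16: C, bond orders sum to 2 (valence 4) → 2 H
  atom 17: C, bond orders sum to 3 (valence 4) → 1 H
  atom 18: C, bond orders sum to 2 (valence 4) → 2 H
  atom 19: C, bond orders sum to 1 (valence 4) → 3 H
  atom 20: C, bond orders sum to 2 (valence 4) → 2 H
  atom 21: C, bond orders sum to 1 (valence 4) → 3 H
Totals → C:17, H:31, F:2, N:1, O:1.

C17H31F2NO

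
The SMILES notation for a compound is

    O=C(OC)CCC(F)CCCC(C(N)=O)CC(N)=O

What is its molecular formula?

Walk through each heavy atom and fill implicit hydrogens from standard valence (C 4, N 3, O 2, S 2, halogen 1):
  atom 1: O, bond orders sum to 2 (valence 2) → 0 H
  atom 2: C, bond orders sum to 4 (valence 4) → 0 H
  atom 3: O, bond orders sum to 2 (valence 2) → 0 H
  atom 4: C, bond orders sum to 1 (valence 4) → 3 H
  atom 5: C, bond orders sum to 2 (valence 4) → 2 H
  atom 6: C, bond orders sum to 2 (valence 4) → 2 H
  atom 7: C, bond orders sum to 3 (valence 4) → 1 H
  atom 8: F (halogen, monovalent) → 0 H
  atom 9: C, bond orders sum to 2 (valence 4) → 2 H
  atom 10: C, bond orders sum to 2 (valence 4) → 2 H
  atom 11: C, bond orders sum to 2 (valence 4) → 2 H
  atom 12: C, bond orders sum to 3 (valence 4) → 1 H
  atom 13: C, bond orders sum to 4 (valence 4) → 0 H
  atom 14: N, bond orders sum to 1 (valence 3) → 2 H
  atom 15: O, bond orders sum to 2 (valence 2) → 0 H
  atom 16: C, bond orders sum to 2 (valence 4) → 2 H
  atom 17: C, bond orders sum to 4 (valence 4) → 0 H
  atom 18: N, bond orders sum to 1 (valence 3) → 2 H
  atom 19: O, bond orders sum to 2 (valence 2) → 0 H
Totals → C:12, H:21, F:1, N:2, O:4.

C12H21FN2O4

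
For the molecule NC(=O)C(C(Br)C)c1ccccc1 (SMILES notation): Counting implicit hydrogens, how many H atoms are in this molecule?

Walk through each heavy atom and fill implicit hydrogens from standard valence (C 4, N 3, O 2, S 2, halogen 1); for lowercase aromatic atoms, an aromatic c carries 1 H when it has two neighbours and 0 H with three, and aromatic n carries 0 H:
  atom 1: N, bond orders sum to 1 (valence 3) → 2 H
  atom 2: C, bond orders sum to 4 (valence 4) → 0 H
  atom 3: O, bond orders sum to 2 (valence 2) → 0 H
  atom 4: C, bond orders sum to 3 (valence 4) → 1 H
  atom 5: C, bond orders sum to 3 (valence 4) → 1 H
  atom 6: Br (halogen, monovalent) → 0 H
  atom 7: C, bond orders sum to 1 (valence 4) → 3 H
  atom 8: aromatic c, 3 neighbours → 0 H
  atom 9: aromatic c, 2 neighbours → 1 H
  atom 10: aromatic c, 2 neighbours → 1 H
  atom 11: aromatic c, 2 neighbours → 1 H
  atom 12: aromatic c, 2 neighbours → 1 H
  atom 13: aromatic c, 2 neighbours → 1 H
Total hydrogens: 12.

12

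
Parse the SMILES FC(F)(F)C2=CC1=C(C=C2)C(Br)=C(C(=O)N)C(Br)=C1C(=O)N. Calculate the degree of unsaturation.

Degree of unsaturation = (number of rings) + (number of π bonds).
Ring closures in the SMILES: 2.
π bonds: 7 double bonds (each 1 DoU) → 7 DoU from unsaturation.
Total DoU = 2 + 7 = 9.

9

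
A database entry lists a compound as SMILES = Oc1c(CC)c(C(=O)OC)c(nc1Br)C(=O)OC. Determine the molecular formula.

Walk through each heavy atom and fill implicit hydrogens from standard valence (C 4, N 3, O 2, S 2, halogen 1); for lowercase aromatic atoms, an aromatic c carries 1 H when it has two neighbours and 0 H with three, and aromatic n carries 0 H:
  atom 1: O, bond orders sum to 1 (valence 2) → 1 H
  atom 2: aromatic c, 3 neighbours → 0 H
  atom 3: aromatic c, 3 neighbours → 0 H
  atom 4: C, bond orders sum to 2 (valence 4) → 2 H
  atom 5: C, bond orders sum to 1 (valence 4) → 3 H
  atom 6: aromatic c, 3 neighbours → 0 H
  atom 7: C, bond orders sum to 4 (valence 4) → 0 H
  atom 8: O, bond orders sum to 2 (valence 2) → 0 H
  atom 9: O, bond orders sum to 2 (valence 2) → 0 H
  atom 10: C, bond orders sum to 1 (valence 4) → 3 H
  atom 11: aromatic c, 3 neighbours → 0 H
  atom 12: aromatic n, 2 neighbours → 0 H
  atom 13: aromatic c, 3 neighbours → 0 H
  atom 14: Br (halogen, monovalent) → 0 H
  atom 15: C, bond orders sum to 4 (valence 4) → 0 H
  atom 16: O, bond orders sum to 2 (valence 2) → 0 H
  atom 17: O, bond orders sum to 2 (valence 2) → 0 H
  atom 18: C, bond orders sum to 1 (valence 4) → 3 H
Totals → C:11, H:12, Br:1, N:1, O:5.

C11H12BrNO5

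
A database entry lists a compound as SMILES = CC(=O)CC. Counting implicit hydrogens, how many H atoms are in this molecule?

8

Walk through each heavy atom and fill implicit hydrogens from standard valence (C 4, N 3, O 2, S 2, halogen 1):
  atom 1: C, bond orders sum to 1 (valence 4) → 3 H
  atom 2: C, bond orders sum to 4 (valence 4) → 0 H
  atom 3: O, bond orders sum to 2 (valence 2) → 0 H
  atom 4: C, bond orders sum to 2 (valence 4) → 2 H
  atom 5: C, bond orders sum to 1 (valence 4) → 3 H
Total hydrogens: 8.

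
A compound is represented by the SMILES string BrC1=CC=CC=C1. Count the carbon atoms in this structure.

6

Count every carbon token in the SMILES (each C, including those in ring-closure positions and inside branches).
Carbon count: 6.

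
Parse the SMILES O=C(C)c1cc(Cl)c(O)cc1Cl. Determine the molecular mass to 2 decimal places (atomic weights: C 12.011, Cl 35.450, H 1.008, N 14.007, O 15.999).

205.03 g/mol

First, the molecular formula is C8H6Cl2O2 (counting implicit H from valence).
  C: 8 × 12.011 = 96.088
  Cl: 2 × 35.450 = 70.900
  H: 6 × 1.008 = 6.048
  O: 2 × 15.999 = 31.998
Sum: 8×12.011 + 2×35.450 + 6×1.008 + 2×15.999 = 205.034 → 205.03 g/mol.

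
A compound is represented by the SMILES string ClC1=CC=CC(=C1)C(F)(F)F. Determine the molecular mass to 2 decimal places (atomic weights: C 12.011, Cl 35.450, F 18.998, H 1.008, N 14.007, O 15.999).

180.55 g/mol

First, the molecular formula is C7H4ClF3 (counting implicit H from valence).
  C: 7 × 12.011 = 84.077
  Cl: 1 × 35.450 = 35.450
  F: 3 × 18.998 = 56.994
  H: 4 × 1.008 = 4.032
Sum: 7×12.011 + 1×35.450 + 3×18.998 + 4×1.008 = 180.553 → 180.55 g/mol.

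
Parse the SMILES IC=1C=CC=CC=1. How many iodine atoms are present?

1

Scan the SMILES for I atoms (remember two-letter symbols like Cl and Br are single atoms).
Iodine count: 1.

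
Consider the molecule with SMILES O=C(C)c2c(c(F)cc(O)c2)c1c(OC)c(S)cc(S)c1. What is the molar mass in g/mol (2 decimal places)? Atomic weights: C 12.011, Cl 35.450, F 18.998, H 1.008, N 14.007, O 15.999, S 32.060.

324.38 g/mol

First, the molecular formula is C15H13FO3S2 (counting implicit H from valence).
  C: 15 × 12.011 = 180.165
  F: 1 × 18.998 = 18.998
  H: 13 × 1.008 = 13.104
  O: 3 × 15.999 = 47.997
  S: 2 × 32.060 = 64.120
Sum: 15×12.011 + 1×18.998 + 13×1.008 + 3×15.999 + 2×32.060 = 324.384 → 324.38 g/mol.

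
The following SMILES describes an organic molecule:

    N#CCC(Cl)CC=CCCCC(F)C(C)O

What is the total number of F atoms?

Scan the SMILES for F atoms (remember two-letter symbols like Cl and Br are single atoms).
Fluorine count: 1.

1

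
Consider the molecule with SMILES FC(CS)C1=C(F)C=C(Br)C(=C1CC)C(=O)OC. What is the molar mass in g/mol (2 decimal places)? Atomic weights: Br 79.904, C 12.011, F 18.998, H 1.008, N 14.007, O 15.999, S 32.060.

First, the molecular formula is C12H13BrF2O2S (counting implicit H from valence).
  Br: 1 × 79.904 = 79.904
  C: 12 × 12.011 = 144.132
  F: 2 × 18.998 = 37.996
  H: 13 × 1.008 = 13.104
  O: 2 × 15.999 = 31.998
  S: 1 × 32.060 = 32.060
Sum: 1×79.904 + 12×12.011 + 2×18.998 + 13×1.008 + 2×15.999 + 1×32.060 = 339.194 → 339.19 g/mol.

339.19 g/mol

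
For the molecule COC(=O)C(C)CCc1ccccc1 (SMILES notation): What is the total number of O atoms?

2

Scan the SMILES for O atoms (remember two-letter symbols like Cl and Br are single atoms).
Oxygen count: 2.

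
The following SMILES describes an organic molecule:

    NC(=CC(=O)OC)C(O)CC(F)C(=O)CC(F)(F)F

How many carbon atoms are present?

Count every carbon token in the SMILES (each C, including those in ring-closure positions and inside branches).
Carbon count: 10.

10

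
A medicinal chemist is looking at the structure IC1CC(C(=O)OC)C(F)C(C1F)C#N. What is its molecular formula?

C9H10F2INO2

Walk through each heavy atom and fill implicit hydrogens from standard valence (C 4, N 3, O 2, S 2, halogen 1):
  atom 1: I (halogen, monovalent) → 0 H
  atom 2: C, bond orders sum to 3 (valence 4) → 1 H
  atom 3: C, bond orders sum to 2 (valence 4) → 2 H
  atom 4: C, bond orders sum to 3 (valence 4) → 1 H
  atom 5: C, bond orders sum to 4 (valence 4) → 0 H
  atom 6: O, bond orders sum to 2 (valence 2) → 0 H
  atom 7: O, bond orders sum to 2 (valence 2) → 0 H
  atom 8: C, bond orders sum to 1 (valence 4) → 3 H
  atom 9: C, bond orders sum to 3 (valence 4) → 1 H
  atom 10: F (halogen, monovalent) → 0 H
  atom 11: C, bond orders sum to 3 (valence 4) → 1 H
  atom 12: C, bond orders sum to 3 (valence 4) → 1 H
  atom 13: F (halogen, monovalent) → 0 H
  atom 14: C, bond orders sum to 4 (valence 4) → 0 H
  atom 15: N, bond orders sum to 3 (valence 3) → 0 H
Totals → C:9, H:10, F:2, I:1, N:1, O:2.
In Hill order: C9H10F2INO2.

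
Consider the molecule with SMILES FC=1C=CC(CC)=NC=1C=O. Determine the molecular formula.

Walk through each heavy atom and fill implicit hydrogens from standard valence (C 4, N 3, O 2, S 2, halogen 1):
  atom 1: F (halogen, monovalent) → 0 H
  atom 2: C, bond orders sum to 4 (valence 4) → 0 H
  atom 3: C, bond orders sum to 3 (valence 4) → 1 H
  atom 4: C, bond orders sum to 3 (valence 4) → 1 H
  atom 5: C, bond orders sum to 4 (valence 4) → 0 H
  atom 6: C, bond orders sum to 2 (valence 4) → 2 H
  atom 7: C, bond orders sum to 1 (valence 4) → 3 H
  atom 8: N, bond orders sum to 3 (valence 3) → 0 H
  atom 9: C, bond orders sum to 4 (valence 4) → 0 H
  atom 10: C, bond orders sum to 3 (valence 4) → 1 H
  atom 11: O, bond orders sum to 2 (valence 2) → 0 H
Totals → C:8, H:8, F:1, N:1, O:1.

C8H8FNO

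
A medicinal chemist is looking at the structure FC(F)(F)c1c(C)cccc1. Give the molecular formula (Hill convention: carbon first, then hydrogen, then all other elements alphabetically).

Walk through each heavy atom and fill implicit hydrogens from standard valence (C 4, N 3, O 2, S 2, halogen 1); for lowercase aromatic atoms, an aromatic c carries 1 H when it has two neighbours and 0 H with three, and aromatic n carries 0 H:
  atom 1: F (halogen, monovalent) → 0 H
  atom 2: C, bond orders sum to 4 (valence 4) → 0 H
  atom 3: F (halogen, monovalent) → 0 H
  atom 4: F (halogen, monovalent) → 0 H
  atom 5: aromatic c, 3 neighbours → 0 H
  atom 6: aromatic c, 3 neighbours → 0 H
  atom 7: C, bond orders sum to 1 (valence 4) → 3 H
  atom 8: aromatic c, 2 neighbours → 1 H
  atom 9: aromatic c, 2 neighbours → 1 H
  atom 10: aromatic c, 2 neighbours → 1 H
  atom 11: aromatic c, 2 neighbours → 1 H
Totals → C:8, H:7, F:3.
In Hill order: C8H7F3.

C8H7F3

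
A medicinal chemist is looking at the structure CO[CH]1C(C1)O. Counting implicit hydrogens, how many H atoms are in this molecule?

Walk through each heavy atom and fill implicit hydrogens from standard valence (C 4, N 3, O 2, S 2, halogen 1):
  atom 1: C, bond orders sum to 1 (valence 4) → 3 H
  atom 2: O, bond orders sum to 2 (valence 2) → 0 H
  atom 3: C with explicit H count 1
  atom 4: C, bond orders sum to 3 (valence 4) → 1 H
  atom 5: C, bond orders sum to 2 (valence 4) → 2 H
  atom 6: O, bond orders sum to 1 (valence 2) → 1 H
Total hydrogens: 8.

8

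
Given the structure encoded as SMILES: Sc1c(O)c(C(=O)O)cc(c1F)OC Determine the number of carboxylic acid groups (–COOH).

The carboxylic acid motif appears at heavy-atom position 6 in the SMILES.
Other groups present: 1 ether, 1 hydroxyl, 1 thiol.
Carboxylic acid count: 1.

1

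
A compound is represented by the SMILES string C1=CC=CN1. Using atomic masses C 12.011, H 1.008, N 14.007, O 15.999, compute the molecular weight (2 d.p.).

First, the molecular formula is C4H5N (counting implicit H from valence).
  C: 4 × 12.011 = 48.044
  H: 5 × 1.008 = 5.040
  N: 1 × 14.007 = 14.007
Sum: 4×12.011 + 5×1.008 + 1×14.007 = 67.091 → 67.09 g/mol.

67.09 g/mol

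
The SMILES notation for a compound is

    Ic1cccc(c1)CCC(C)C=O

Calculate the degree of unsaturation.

Molecular formula: C11H13IO.
DoU = (2C + 2 + N − H − X) / 2, where X is the halogen count and O/S are ignored.
    = (2·11 + 2 + 0 − 13 − 1) / 2 = 10 / 2 = 5.

5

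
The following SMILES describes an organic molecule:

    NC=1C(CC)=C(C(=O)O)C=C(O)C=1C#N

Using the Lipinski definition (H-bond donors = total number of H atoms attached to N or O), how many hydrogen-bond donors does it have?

4

Donors: find every N or O and count the H atoms it carries.
  atom 1 (N): bond orders sum to 1 → 2 H
  atom 8 (O): bond orders sum to 2 → 0 H
  atom 9 (O): bond orders sum to 1 → 1 H
  atom 12 (O): bond orders sum to 1 → 1 H
  atom 15 (N): bond orders sum to 3 → 0 H
Lipinski HBD = 4.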